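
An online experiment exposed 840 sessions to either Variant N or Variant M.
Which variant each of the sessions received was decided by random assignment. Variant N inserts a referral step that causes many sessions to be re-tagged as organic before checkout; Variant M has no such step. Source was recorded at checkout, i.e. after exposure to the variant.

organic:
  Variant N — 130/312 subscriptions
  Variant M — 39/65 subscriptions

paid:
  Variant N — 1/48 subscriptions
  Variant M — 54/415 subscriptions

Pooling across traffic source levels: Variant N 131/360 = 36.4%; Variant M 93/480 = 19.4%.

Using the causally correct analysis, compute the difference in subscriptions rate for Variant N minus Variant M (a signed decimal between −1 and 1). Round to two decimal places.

Traffic source is downstream of the variant. One should not condition on a consequence of treatment, so the overall rates are the right comparison.
The causal difference is the pooled difference: 0.364 − 0.194 = +0.170.

+0.17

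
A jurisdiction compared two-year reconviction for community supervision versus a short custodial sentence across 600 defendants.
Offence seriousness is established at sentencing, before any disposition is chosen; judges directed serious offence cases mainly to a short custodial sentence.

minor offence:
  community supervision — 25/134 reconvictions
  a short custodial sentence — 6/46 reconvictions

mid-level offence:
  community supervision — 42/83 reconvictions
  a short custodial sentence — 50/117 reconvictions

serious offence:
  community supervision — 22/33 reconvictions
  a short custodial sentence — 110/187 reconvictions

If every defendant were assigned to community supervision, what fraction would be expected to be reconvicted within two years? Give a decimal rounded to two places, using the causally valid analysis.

Here offence seriousness is a common cause — it drives both which disposition a case falls under and the outcome. The crude comparison mixes populations; the stratum-specific rates are the causally relevant ones.
Standardising community supervision to the population offence seriousness mix: 0.300·25/134 + 0.333·42/83 + 0.367·22/33 = 0.469.

0.47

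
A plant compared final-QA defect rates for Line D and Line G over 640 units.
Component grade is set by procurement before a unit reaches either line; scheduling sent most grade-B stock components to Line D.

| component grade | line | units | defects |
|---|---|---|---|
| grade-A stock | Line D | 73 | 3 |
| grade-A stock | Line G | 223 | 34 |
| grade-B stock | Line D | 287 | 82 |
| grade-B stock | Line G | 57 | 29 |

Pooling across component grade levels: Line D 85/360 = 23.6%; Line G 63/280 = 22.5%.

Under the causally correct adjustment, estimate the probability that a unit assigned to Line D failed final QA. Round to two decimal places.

0.17

Line D is lower inside every component grade stratum but Line G is lower in aggregate. Whether to stratify depends on how component grade relates to the line.
Component grade is set before the line has any effect — it is not caused by the line — and it independently drives the outcome. That makes it a confounder, so the causal comparison is within component grade levels.
Standardising Line D to the population component grade mix: 0.463·3/73 + 0.537·82/287 = 0.173.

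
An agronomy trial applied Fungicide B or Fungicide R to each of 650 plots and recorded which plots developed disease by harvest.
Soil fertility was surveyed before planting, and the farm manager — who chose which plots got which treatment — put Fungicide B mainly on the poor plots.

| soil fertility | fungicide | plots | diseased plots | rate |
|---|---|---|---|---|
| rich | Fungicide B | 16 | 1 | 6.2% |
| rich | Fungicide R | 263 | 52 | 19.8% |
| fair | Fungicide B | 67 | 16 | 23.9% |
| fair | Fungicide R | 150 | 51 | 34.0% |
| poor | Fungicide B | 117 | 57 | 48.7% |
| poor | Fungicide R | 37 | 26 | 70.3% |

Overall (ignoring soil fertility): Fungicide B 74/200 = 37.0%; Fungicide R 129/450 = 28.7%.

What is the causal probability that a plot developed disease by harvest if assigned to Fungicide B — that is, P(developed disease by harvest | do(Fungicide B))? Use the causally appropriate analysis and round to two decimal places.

Since soil fertility is a pre-existing factor (not a product of the fungicide) and it affects the outcome on its own, it is a confounder. The stratified rates, not the pooled rate, identify the causal effect.
Standardising Fungicide B to the population soil fertility mix: 0.429·1/16 + 0.334·16/67 + 0.237·57/117 = 0.222.

0.22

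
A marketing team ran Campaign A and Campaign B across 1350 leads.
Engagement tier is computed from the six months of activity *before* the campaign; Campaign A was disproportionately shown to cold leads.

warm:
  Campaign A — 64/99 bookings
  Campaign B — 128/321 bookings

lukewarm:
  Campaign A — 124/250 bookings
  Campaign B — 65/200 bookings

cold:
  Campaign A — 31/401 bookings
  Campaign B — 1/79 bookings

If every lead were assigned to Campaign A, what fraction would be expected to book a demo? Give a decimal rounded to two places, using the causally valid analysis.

0.39

The stratified and pooled comparisons disagree (Campaign A wins within each engagement tier; Campaign B wins overall), so the answer turns on the causal role of engagement tier.
Since engagement tier is a pre-existing factor (not a product of the campaign) and it affects the outcome on its own, it is a confounder. The stratified rates, not the pooled rate, identify the causal effect.
Standardising Campaign A to the population engagement tier mix: 0.311·64/99 + 0.333·124/250 + 0.356·31/401 = 0.394.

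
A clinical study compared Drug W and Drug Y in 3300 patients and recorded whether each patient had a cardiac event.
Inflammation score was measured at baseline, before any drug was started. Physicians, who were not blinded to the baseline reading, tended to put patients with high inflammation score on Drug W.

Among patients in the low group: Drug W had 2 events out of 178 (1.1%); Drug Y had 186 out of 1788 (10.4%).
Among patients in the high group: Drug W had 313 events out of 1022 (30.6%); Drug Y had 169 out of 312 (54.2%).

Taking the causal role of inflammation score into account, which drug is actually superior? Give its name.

Drug W

Here inflammation score is a common cause — it drives both which drug a case falls under and the outcome. The crude comparison mixes populations; the stratum-specific rates are the causally relevant ones.
Within each level — low: 1.1% vs 10.4%; high: 30.6% vs 54.2% — Drug W is lower every time.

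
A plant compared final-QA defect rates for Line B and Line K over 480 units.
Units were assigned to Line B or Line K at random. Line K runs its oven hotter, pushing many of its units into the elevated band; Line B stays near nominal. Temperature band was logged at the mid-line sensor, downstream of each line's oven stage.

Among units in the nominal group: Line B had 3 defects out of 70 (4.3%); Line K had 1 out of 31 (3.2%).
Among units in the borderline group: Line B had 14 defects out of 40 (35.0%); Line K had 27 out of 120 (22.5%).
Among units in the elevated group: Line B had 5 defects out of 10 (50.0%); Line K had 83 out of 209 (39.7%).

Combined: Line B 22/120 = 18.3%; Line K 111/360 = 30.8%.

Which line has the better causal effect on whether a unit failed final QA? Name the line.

Line B

Line K is lower inside every in-process temperature band stratum but Line B is lower in aggregate. Whether to stratify depends on how in-process temperature band relates to the line.
In-process temperature band is recorded after the line and is itself shifted by it — it sits on the causal path from line to outcome. Conditioning on a mediator would strip out part of the effect we want; the pooled comparison gives the total causal effect.
Pooled: Line B 18.3% vs Line K 30.8%; Line B is lower overall.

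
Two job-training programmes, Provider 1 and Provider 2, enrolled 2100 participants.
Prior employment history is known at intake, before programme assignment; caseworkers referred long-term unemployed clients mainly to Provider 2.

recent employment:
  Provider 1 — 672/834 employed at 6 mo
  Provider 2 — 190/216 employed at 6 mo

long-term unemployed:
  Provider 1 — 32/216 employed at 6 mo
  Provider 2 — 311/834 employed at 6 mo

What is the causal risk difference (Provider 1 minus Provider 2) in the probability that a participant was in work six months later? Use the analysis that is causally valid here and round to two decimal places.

Nothing the programme does changes prior employment history; the imbalance is an allocation artefact. With prior employment history also predicting the outcome, the pooled figure is confounded, and the within-stratum comparison is the causal one.
Adjusting over the population distribution of prior employment history: 0.500·(0.806−0.880) + 0.500·(0.148−0.373) = -0.149.

-0.15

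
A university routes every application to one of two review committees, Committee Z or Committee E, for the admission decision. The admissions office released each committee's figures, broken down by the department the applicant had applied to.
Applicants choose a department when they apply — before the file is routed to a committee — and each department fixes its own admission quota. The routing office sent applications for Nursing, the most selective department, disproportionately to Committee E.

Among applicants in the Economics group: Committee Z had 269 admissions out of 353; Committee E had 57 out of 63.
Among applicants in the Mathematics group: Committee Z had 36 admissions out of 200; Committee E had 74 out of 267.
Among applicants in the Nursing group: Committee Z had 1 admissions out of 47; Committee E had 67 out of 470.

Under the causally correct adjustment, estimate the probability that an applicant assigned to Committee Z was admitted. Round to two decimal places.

0.29

Department satisfies the back-door criterion: it is not a descendant of the review committee, and it blocks the spurious path from review committee to outcome. Adjusting for it (i.e., using the within-department rates) gives the causal effect.
Standardising Committee Z to the population department mix: 0.297·269/353 + 0.334·36/200 + 0.369·1/47 = 0.294.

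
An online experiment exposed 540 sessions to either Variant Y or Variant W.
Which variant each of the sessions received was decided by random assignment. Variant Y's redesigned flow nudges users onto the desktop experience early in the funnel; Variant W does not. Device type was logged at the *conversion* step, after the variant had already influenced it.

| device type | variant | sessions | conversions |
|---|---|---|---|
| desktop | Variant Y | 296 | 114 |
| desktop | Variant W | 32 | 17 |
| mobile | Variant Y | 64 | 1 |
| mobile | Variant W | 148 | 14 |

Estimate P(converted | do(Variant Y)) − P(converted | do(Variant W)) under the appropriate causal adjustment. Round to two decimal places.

The device type-specific comparison favours Variant W throughout, but the pooled figures favour Variant Y. The question is whether to condition on device type.
Device type is downstream of the variant. One should not condition on a consequence of treatment, so the overall rates are the right comparison.
The causal difference is the pooled difference: 0.319 − 0.172 = +0.147.

+0.15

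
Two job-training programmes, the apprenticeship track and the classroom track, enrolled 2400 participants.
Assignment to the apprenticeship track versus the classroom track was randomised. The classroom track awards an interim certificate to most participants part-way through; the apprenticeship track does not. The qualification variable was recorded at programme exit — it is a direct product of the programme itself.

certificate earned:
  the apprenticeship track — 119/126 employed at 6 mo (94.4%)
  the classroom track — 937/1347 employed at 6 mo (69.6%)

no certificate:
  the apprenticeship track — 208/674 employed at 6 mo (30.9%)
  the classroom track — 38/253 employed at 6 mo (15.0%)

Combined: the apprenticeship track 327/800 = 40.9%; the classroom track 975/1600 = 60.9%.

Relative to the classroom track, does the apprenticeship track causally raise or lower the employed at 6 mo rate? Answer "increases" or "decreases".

decreases

Qualification attained during the programme here is a post-treatment variable shaped by the programme; conditioning on it would introduce bias rather than remove it. The overall comparison is the causal one.
Pooled: the apprenticeship track 40.9% vs the classroom track 60.9%; the classroom track is higher overall.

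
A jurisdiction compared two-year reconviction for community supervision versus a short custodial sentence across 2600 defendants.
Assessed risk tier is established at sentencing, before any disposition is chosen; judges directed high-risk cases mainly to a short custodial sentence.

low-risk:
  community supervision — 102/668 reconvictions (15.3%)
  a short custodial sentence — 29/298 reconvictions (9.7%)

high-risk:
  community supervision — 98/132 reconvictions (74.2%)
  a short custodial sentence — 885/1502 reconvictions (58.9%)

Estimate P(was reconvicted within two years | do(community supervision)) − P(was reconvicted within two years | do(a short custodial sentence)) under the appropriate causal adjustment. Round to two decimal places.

+0.12

Nothing the disposition does changes assessed risk tier; the imbalance is an allocation artefact. With assessed risk tier also predicting the outcome, the pooled figure is confounded, and the within-stratum comparison is the causal one.
Adjusting over the population distribution of assessed risk tier: 0.372·(0.153−0.097) + 0.628·(0.742−0.589) = +0.117.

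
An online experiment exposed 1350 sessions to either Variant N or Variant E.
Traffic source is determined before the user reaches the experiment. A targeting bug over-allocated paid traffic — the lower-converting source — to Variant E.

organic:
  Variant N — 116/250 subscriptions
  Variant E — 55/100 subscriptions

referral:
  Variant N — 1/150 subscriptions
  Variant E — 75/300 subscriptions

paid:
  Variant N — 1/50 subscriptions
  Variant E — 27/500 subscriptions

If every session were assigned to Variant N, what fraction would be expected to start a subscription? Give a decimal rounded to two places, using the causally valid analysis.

The stratified and pooled comparisons disagree (Variant E wins within each traffic source; Variant N wins overall), so the answer turns on the causal role of traffic source.
Since traffic source is a pre-existing factor (not a product of the variant) and it affects the outcome on its own, it is a confounder. The stratified rates, not the pooled rate, identify the causal effect.
Standardising Variant N to the population traffic source mix: 0.259·116/250 + 0.333·1/150 + 0.407·1/50 = 0.131.

0.13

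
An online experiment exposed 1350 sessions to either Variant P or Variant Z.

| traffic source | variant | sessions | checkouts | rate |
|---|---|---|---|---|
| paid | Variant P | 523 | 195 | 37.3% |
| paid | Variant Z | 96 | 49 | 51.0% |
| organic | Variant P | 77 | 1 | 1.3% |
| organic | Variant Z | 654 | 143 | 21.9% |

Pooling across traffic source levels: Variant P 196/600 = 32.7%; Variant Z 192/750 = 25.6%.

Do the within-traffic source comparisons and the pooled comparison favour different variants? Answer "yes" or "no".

yes

Within each traffic source level (paid 37.3% vs 51.0%; organic 1.3% vs 21.9%), Variant Z has the higher rate every time. Pooled: 32.7% vs 25.6% — Variant P has the higher rate overall. The two comparisons disagree.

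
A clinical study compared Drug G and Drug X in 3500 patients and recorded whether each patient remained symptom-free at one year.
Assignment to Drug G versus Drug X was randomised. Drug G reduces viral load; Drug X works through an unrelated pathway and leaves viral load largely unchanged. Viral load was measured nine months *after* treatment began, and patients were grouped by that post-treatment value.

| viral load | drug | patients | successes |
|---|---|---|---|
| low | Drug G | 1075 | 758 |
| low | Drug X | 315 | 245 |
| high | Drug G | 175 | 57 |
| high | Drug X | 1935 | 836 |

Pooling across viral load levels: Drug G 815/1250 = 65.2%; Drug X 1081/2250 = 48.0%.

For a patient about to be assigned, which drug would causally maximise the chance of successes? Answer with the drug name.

Drug G

Viral load is recorded after the drug and is itself shifted by it — it sits on the causal path from drug to outcome. Conditioning on a mediator would strip out part of the effect we want; the pooled comparison gives the total causal effect.
Pooled: Drug G 65.2% vs Drug X 48.0%; Drug G is higher overall.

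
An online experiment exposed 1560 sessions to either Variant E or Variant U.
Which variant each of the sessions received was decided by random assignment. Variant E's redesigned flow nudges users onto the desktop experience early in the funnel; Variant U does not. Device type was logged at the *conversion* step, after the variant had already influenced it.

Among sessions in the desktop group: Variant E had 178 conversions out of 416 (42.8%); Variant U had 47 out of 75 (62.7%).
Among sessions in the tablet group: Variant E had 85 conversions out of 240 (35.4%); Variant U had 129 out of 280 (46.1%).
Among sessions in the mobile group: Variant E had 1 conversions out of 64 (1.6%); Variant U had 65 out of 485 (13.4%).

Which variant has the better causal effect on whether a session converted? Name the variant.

Because the variant influences device type, device type is a post-treatment mediator, not a confounder. Stratifying on it would bias the estimate; the causal effect is the crude pooled difference.
Pooled: Variant E 36.7% vs Variant U 28.7%; Variant E is higher overall.

Variant E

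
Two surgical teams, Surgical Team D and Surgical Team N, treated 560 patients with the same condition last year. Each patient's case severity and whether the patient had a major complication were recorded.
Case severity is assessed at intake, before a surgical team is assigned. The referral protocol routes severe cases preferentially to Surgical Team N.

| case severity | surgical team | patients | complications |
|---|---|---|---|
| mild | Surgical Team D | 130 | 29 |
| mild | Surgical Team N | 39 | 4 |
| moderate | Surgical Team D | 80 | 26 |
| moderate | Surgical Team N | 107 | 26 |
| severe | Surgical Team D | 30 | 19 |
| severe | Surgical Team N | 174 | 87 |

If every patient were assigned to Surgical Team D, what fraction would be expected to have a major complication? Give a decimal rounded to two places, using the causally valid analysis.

0.41

The case severity-specific comparison favours Surgical Team N throughout, but the pooled figures favour Surgical Team D. The question is whether to condition on case severity.
Nothing the surgical team does changes case severity; the imbalance is an allocation artefact. With case severity also predicting the outcome, the pooled figure is confounded, and the within-stratum comparison is the causal one.
Standardising Surgical Team D to the population case severity mix: 0.302·29/130 + 0.334·26/80 + 0.364·19/30 = 0.407.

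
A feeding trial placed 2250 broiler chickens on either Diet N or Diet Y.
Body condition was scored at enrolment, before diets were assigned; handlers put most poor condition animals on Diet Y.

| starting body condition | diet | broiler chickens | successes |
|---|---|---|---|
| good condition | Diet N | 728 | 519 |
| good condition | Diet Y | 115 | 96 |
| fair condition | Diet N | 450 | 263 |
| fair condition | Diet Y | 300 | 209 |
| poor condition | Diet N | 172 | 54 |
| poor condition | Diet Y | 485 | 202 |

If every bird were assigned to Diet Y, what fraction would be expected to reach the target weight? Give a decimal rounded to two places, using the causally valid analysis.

0.67

Diet Y is higher inside every starting body condition stratum but Diet N is higher in aggregate. Whether to stratify depends on how starting body condition relates to the diet.
Starting body condition is set before the diet has any effect — it is not caused by the diet — and it independently drives the outcome. That makes it a confounder, so the causal comparison is within starting body condition levels.
Standardising Diet Y to the population starting body condition mix: 0.375·96/115 + 0.333·209/300 + 0.292·202/485 = 0.667.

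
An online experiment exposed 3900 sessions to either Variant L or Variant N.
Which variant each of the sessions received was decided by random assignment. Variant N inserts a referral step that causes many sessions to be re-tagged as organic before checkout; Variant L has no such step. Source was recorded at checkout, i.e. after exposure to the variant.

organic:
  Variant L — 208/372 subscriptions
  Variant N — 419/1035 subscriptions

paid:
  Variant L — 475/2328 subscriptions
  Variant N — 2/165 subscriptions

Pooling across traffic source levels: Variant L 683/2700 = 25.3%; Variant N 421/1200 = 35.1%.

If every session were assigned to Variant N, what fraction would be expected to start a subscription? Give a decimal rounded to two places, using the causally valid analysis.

Within every traffic source level Variant L has the higher rate, yet pooled Variant N does — Simpson's reversal.
Because the variant influences traffic source, traffic source is a post-treatment mediator, not a confounder. Stratifying on it would bias the estimate; the causal effect is the crude pooled difference.
So P(outcome | do(Variant N)) is just the pooled rate for Variant N: 421/1200 = 0.351.

0.35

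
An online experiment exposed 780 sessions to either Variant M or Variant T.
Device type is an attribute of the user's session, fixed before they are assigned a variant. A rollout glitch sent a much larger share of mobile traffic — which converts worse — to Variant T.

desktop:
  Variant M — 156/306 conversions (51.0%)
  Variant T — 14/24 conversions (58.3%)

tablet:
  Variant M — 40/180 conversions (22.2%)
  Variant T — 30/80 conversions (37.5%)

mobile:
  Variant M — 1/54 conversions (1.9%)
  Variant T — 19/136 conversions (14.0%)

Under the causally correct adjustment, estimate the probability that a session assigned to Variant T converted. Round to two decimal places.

Here device type is a common cause — it drives both which variant a case falls under and the outcome. The crude comparison mixes populations; the stratum-specific rates are the causally relevant ones.
Standardising Variant T to the population device type mix: 0.423·14/24 + 0.333·30/80 + 0.244·19/136 = 0.406.

0.41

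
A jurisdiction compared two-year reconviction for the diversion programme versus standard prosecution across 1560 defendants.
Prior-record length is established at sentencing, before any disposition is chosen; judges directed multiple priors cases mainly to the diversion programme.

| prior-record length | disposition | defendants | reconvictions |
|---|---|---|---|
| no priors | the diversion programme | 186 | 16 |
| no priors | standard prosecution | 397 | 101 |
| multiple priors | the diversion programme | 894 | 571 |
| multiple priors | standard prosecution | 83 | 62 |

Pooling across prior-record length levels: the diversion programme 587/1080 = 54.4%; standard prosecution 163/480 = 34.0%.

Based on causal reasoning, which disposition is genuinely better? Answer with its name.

Since prior-record length is a pre-existing factor (not a product of the disposition) and it affects the outcome on its own, it is a confounder. The stratified rates, not the pooled rate, identify the causal effect.
Within each level — no priors: 8.6% vs 25.4%; multiple priors: 63.9% vs 74.7% — the diversion programme is lower every time.

the diversion programme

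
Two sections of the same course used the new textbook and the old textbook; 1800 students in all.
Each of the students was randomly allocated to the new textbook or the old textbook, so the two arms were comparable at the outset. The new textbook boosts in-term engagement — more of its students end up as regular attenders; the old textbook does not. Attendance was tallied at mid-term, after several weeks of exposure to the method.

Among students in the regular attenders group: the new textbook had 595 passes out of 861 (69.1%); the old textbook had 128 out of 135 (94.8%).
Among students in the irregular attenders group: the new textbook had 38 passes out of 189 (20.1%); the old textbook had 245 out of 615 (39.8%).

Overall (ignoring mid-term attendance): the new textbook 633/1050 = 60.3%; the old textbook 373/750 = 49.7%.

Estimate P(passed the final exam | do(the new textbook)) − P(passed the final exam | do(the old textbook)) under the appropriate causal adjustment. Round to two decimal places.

+0.11

The mid-term attendance-specific comparison favours the old textbook throughout, but the pooled figures favour the new textbook. The question is whether to condition on mid-term attendance.
The distribution of mid-term attendance is itself part of what the teaching method does — it is an intermediate outcome. Holding it fixed would remove that part of the effect; the total effect is the pooled difference.
The causal difference is the pooled difference: 0.603 − 0.497 = +0.106.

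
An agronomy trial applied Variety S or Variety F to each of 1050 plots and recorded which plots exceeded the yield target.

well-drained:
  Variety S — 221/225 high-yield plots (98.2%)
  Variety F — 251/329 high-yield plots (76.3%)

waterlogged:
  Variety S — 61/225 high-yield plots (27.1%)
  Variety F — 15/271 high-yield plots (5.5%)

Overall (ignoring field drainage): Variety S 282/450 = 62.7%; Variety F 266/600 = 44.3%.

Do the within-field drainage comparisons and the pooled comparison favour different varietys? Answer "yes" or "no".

Within each field drainage level (well-drained 98.2% vs 76.3%; waterlogged 27.1% vs 5.5%), Variety S has the higher rate every time. Pooled: 62.7% vs 44.3% — Variety S has the higher rate overall. They agree.

no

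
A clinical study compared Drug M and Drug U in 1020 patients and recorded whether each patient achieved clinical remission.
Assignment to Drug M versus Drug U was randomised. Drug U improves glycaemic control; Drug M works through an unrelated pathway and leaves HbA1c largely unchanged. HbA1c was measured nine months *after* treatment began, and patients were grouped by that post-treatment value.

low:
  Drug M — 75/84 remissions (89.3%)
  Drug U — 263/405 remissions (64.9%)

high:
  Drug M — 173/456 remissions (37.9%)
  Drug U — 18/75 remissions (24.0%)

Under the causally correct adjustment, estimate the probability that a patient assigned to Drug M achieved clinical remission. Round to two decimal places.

0.46

Because the drug influences HbA1c, HbA1c is a post-treatment mediator, not a confounder. Stratifying on it would bias the estimate; the causal effect is the crude pooled difference.
So P(outcome | do(Drug M)) is just the pooled rate for Drug M: 248/540 = 0.459.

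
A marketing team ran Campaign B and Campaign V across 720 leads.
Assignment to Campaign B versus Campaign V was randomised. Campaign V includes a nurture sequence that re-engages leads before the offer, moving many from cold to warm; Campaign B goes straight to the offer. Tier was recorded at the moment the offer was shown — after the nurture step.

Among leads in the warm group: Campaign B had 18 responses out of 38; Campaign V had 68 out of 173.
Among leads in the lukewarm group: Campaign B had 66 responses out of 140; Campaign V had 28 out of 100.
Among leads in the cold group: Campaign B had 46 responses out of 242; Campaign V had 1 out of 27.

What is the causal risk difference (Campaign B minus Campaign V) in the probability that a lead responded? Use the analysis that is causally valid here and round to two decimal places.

Engagement tier lies on the pathway campaign → engagement tier → outcome, so adjusting for it blocks the indirect effect. For the total causal effect of campaign, use the unadjusted pooled rates.
The causal difference is the pooled difference: 0.310 − 0.323 = -0.014.

-0.01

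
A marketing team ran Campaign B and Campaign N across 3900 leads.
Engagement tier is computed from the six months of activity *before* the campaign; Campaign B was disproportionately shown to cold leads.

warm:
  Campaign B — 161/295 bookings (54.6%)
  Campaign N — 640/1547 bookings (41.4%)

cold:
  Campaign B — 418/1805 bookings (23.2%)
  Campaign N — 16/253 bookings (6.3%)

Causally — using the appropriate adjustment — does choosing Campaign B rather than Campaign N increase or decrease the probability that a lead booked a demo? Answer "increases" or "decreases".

increases

The imbalance in engagement tier arose from how leads were allocated, not from anything the campaign did; and engagement tier independently affects the outcome. The pooled gap is confounded — condition on engagement tier.
Within each level — warm: 54.6% vs 41.4%; cold: 23.2% vs 6.3% — Campaign B is higher every time.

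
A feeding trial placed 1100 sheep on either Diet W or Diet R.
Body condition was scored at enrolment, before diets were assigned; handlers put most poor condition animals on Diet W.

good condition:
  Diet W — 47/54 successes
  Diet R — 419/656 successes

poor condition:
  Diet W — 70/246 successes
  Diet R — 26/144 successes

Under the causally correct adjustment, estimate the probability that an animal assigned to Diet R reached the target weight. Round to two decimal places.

Starting body condition differs across diets for reasons unrelated to any effect of the diet itself, and it separately predicts the outcome — a classic confounder. We must compare within starting body condition levels.
Standardising Diet R to the population starting body condition mix: 0.645·419/656 + 0.355·26/144 = 0.476.

0.48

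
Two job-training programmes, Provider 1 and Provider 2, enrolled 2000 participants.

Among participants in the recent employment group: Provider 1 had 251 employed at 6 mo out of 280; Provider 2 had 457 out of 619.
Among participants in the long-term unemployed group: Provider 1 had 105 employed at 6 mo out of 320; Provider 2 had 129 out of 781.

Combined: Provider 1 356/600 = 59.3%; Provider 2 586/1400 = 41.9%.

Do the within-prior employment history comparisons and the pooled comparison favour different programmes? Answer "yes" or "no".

Within each prior employment history level (recent employment 89.6% vs 73.8%; long-term unemployed 32.8% vs 16.5%), Provider 1 has the higher rate every time. Pooled: 59.3% vs 41.9% — Provider 1 has the higher rate overall. They agree.

no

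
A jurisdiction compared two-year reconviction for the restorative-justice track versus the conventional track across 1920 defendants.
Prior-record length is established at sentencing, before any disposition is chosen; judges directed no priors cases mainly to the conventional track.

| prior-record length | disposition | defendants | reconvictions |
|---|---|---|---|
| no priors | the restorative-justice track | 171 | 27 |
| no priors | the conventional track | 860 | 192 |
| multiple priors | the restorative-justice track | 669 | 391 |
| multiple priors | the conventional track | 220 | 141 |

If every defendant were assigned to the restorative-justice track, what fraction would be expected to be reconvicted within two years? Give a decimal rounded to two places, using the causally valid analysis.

0.36

Within every prior-record length level the restorative-justice track has the lower rate, yet pooled the conventional track does — Simpson's reversal.
Prior-record length is set before the disposition has any effect — it is not caused by the disposition — and it independently drives the outcome. That makes it a confounder, so the causal comparison is within prior-record length levels.
Standardising the restorative-justice track to the population prior-record length mix: 0.537·27/171 + 0.463·391/669 = 0.355.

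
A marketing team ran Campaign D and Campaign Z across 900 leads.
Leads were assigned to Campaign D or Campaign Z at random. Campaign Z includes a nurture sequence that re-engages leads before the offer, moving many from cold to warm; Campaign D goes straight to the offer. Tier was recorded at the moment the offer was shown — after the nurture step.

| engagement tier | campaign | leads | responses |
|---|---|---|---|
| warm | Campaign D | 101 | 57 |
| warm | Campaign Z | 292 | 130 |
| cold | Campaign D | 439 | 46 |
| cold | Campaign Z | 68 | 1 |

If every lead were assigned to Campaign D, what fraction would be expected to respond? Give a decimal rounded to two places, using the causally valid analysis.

The engagement tier-specific comparison favours Campaign D throughout, but the pooled figures favour Campaign Z. The question is whether to condition on engagement tier.
Engagement tier here is a post-treatment variable shaped by the campaign; conditioning on it would introduce bias rather than remove it. The overall comparison is the causal one.
So P(outcome | do(Campaign D)) is just the pooled rate for Campaign D: 103/540 = 0.191.

0.19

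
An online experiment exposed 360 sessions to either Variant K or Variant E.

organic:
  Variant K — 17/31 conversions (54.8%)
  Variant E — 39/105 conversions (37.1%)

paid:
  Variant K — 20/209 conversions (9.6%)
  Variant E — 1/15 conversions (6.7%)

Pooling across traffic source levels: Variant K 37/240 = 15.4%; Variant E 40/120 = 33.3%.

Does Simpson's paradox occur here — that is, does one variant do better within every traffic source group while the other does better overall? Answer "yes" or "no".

yes

Within each traffic source level (organic 54.8% vs 37.1%; paid 9.6% vs 6.7%), Variant K has the higher rate every time. Pooled: 15.4% vs 33.3% — Variant E has the higher rate overall. The two comparisons disagree.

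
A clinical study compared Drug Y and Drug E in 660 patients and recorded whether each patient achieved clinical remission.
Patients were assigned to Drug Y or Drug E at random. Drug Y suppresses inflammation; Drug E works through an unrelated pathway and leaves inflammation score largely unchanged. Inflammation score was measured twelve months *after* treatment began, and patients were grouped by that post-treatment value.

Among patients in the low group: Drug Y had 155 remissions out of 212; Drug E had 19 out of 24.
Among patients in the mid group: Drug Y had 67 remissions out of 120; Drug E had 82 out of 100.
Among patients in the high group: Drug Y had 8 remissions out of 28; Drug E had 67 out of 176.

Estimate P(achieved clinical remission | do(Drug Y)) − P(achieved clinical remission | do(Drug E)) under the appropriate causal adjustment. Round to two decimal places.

Inflammation score here is a post-treatment variable shaped by the drug; conditioning on it would introduce bias rather than remove it. The overall comparison is the causal one.
The causal difference is the pooled difference: 0.639 − 0.560 = +0.079.

+0.08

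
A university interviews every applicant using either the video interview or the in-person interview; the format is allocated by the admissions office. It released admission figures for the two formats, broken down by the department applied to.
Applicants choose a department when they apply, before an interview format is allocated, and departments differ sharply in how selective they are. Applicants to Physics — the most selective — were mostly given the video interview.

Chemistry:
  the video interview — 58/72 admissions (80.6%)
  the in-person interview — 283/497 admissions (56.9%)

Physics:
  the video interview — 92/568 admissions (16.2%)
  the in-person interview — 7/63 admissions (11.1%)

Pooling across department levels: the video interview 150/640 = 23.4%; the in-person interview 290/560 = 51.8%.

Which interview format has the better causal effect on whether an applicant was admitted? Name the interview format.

the video interview

The stratified and pooled comparisons disagree (the video interview wins within each department; the in-person interview wins overall), so the answer turns on the causal role of department.
Department satisfies the back-door criterion: it is not a descendant of the interview format, and it blocks the spurious path from interview format to outcome. Adjusting for it (i.e., using the within-department rates) gives the causal effect.
Within each level — Chemistry: 80.6% vs 56.9%; Physics: 16.2% vs 11.1% — the video interview is higher every time.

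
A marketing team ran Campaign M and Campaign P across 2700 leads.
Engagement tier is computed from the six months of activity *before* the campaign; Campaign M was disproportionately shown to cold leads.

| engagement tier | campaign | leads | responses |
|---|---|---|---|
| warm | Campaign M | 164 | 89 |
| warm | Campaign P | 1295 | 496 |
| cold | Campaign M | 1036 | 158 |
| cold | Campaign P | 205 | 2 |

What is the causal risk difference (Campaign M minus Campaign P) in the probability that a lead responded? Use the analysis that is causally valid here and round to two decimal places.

Campaign M is higher inside every engagement tier stratum but Campaign P is higher in aggregate. Whether to stratify depends on how engagement tier relates to the campaign.
Engagement tier is set before the campaign has any effect — it is not caused by the campaign — and it independently drives the outcome. That makes it a confounder, so the causal comparison is within engagement tier levels.
Adjusting over the population distribution of engagement tier: 0.540·(0.543−0.383) + 0.460·(0.153−0.010) = +0.152.

+0.15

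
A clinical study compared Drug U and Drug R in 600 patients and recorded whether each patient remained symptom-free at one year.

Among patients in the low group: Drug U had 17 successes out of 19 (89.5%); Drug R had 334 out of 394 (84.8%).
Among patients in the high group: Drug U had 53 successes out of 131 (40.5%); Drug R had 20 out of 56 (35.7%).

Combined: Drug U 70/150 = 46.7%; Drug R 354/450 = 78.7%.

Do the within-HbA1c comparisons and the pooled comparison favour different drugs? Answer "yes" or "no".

Within each HbA1c level (low 89.5% vs 84.8%; high 40.5% vs 35.7%), Drug U has the higher rate every time. Pooled: 46.7% vs 78.7% — Drug R has the higher rate overall. The two comparisons disagree.

yes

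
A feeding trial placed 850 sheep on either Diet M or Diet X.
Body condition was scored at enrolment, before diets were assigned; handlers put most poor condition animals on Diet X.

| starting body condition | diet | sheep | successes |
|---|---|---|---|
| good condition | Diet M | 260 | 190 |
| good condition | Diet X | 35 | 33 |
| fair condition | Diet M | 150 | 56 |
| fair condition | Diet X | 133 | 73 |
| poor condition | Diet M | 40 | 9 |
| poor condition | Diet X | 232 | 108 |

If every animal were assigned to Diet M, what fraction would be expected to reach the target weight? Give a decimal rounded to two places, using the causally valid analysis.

Starting body condition is set before the diet has any effect — it is not caused by the diet — and it independently drives the outcome. That makes it a confounder, so the causal comparison is within starting body condition levels.
Standardising Diet M to the population starting body condition mix: 0.347·190/260 + 0.333·56/150 + 0.320·9/40 = 0.450.

0.45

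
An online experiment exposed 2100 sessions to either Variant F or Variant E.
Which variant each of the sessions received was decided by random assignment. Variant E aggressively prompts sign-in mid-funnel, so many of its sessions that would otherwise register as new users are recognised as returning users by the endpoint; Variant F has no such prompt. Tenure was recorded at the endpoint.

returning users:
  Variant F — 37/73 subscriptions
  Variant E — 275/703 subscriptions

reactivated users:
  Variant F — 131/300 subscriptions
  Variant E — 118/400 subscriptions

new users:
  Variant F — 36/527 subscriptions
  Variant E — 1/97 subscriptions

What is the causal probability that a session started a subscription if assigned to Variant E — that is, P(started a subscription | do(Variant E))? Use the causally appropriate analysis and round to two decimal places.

User tenure lies on the pathway variant → user tenure → outcome, so adjusting for it blocks the indirect effect. For the total causal effect of variant, use the unadjusted pooled rates.
So P(outcome | do(Variant E)) is just the pooled rate for Variant E: 394/1200 = 0.328.

0.33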